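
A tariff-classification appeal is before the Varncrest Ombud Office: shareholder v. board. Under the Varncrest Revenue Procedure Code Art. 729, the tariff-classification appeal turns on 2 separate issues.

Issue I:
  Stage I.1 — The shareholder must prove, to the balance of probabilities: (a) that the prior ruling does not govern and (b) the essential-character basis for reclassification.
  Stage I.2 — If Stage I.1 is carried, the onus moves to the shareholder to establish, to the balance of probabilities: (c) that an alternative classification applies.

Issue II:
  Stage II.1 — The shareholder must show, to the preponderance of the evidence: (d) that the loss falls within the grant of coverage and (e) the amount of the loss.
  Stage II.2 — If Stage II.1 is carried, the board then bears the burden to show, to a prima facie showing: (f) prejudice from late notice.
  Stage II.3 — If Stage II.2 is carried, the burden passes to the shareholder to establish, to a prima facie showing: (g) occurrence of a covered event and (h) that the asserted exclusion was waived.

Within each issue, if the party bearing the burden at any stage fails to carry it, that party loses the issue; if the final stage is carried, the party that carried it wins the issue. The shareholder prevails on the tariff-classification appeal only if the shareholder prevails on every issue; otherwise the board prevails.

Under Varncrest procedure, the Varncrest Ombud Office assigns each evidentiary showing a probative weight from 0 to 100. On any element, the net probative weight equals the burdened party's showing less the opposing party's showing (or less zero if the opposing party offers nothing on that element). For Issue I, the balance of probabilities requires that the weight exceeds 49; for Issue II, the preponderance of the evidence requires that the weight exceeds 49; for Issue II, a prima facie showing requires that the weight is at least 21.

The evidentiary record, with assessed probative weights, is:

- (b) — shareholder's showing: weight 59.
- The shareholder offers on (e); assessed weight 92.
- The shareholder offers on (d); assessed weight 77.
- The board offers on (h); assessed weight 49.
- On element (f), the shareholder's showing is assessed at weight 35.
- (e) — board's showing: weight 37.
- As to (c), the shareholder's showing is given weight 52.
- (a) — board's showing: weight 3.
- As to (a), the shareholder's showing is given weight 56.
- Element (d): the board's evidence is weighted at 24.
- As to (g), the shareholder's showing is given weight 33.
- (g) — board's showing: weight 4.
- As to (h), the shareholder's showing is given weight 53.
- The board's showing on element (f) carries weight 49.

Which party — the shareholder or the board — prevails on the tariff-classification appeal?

shareholder

— Issue I —
Stage I.1 (shareholder, the balance of probabilities, weight exceeds 49): (a) net 56−3=53 > 49 — meets; (b) 59 > 49 — meets.
  All elements met. The shareholder retains the burden for Stage I.2.
Stage I.2 (shareholder, the balance of probabilities, weight exceeds 49): (c) 52 > 49 — meets.
  All elements met at the final stage.
All stages carried — the shareholder prevails on this issue.
— Issue II —
Stage II.1 (shareholder, the preponderance of the evidence, weight exceeds 49): (d) net 77−24=53 > 49 — meets; (e) net 92−37=55 > 49 — meets.
  All elements met. The burden passes to the board.
Stage II.2 (board, a prima facie showing, weight is at least 21): (f) net 49−35=14 < 21 — fails.
  Not every element is met, so the board fails to carry Stage II.2.
So the shareholder prevails on this issue.
Per-issue: Issue I → shareholder; Issue II → shareholder. The shareholder must prevail on every issue; overall, the shareholder prevails.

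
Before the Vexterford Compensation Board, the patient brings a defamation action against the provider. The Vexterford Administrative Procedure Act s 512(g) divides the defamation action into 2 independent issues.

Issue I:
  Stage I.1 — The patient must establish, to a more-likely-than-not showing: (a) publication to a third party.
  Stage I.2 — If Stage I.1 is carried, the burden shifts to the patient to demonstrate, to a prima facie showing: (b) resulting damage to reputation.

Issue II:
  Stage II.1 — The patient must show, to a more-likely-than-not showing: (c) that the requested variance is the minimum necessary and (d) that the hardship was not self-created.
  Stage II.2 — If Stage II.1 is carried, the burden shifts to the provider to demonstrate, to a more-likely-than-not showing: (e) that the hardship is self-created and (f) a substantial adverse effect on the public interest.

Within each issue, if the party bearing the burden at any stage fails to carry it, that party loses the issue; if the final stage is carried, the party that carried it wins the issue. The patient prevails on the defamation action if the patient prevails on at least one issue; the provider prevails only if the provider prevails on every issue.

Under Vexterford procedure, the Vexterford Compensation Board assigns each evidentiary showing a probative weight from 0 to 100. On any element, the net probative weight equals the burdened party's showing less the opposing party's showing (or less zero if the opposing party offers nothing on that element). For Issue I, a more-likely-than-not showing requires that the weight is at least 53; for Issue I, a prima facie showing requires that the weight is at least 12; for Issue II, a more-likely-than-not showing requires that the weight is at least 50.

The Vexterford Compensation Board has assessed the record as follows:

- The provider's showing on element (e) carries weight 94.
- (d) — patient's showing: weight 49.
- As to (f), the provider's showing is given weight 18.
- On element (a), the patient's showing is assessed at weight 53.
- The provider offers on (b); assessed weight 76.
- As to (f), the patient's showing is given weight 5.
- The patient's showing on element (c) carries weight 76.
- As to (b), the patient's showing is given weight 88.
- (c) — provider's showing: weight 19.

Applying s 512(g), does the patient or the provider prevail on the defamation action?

patient

— Issue I —
Stage I.1 — burden on patient; standard: a more-likely-than-not showing (weight is at least 53).
    (a): 53 ≥ 53 [met]
  All elements met. The patient retains the burden for Stage I.2.
Stage I.2 — burden on patient; standard: a prima facie showing (weight is at least 12).
    (b): 88 − 76 = 12 ≥ 12 [met]
  The patient carries the last stage.
All stages carried — the patient prevails on this issue.
— Issue II —
Stage II.1 — burden on patient; standard: a more-likely-than-not showing (weight is at least 50).
    (c): 76 − 19 = 57 ≥ 50 [met]
    (d): 49 < 50 [not met]
  Stage II.1 not carried; the patient fails its burden.
So the provider prevails on this issue.
Per-issue: Issue I → patient; Issue II → provider. The patient must prevail on at least one issue; overall, the patient prevails.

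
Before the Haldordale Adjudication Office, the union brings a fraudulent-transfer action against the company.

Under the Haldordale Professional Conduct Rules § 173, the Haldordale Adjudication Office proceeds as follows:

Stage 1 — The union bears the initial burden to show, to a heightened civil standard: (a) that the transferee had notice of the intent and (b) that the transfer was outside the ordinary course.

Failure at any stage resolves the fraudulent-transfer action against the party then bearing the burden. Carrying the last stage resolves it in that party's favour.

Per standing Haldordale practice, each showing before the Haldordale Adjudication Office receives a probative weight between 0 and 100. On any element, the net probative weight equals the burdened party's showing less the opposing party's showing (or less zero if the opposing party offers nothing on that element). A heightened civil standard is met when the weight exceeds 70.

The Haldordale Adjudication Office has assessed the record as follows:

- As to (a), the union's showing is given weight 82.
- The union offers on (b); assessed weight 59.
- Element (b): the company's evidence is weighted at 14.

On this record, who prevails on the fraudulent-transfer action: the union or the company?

company

Stage 1 — burden on union; standard: a heightened civil standard (weight exceeds 70).
    (a): 82 > 70 [met]
    (b): 59 − 14 = 45 ≤ 70 [not met]
  The union does not carry Stage 1.
The company prevails.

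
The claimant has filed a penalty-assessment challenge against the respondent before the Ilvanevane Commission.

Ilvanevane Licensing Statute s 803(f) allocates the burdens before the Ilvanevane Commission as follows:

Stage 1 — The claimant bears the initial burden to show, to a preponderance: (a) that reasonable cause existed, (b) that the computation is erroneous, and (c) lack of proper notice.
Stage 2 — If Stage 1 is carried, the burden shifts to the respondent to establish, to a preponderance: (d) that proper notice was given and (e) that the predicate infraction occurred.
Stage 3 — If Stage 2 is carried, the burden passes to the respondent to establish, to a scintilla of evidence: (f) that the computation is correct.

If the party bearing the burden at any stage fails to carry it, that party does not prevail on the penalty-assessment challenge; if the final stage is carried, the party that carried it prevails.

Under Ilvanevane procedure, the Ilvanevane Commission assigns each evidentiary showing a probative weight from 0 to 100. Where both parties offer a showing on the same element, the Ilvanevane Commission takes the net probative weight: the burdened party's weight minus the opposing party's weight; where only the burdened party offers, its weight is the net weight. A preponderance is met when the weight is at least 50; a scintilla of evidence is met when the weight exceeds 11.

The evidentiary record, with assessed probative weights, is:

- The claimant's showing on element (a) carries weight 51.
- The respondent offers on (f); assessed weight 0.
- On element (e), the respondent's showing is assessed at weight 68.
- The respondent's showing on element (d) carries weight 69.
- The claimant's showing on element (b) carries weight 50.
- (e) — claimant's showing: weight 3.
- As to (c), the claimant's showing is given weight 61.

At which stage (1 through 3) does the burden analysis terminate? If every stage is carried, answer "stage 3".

stage 3

Stage 1 (claimant, a preponderance, weight is at least 50): (a) 51 ≥ 50 — meets; (b) 50 ≥ 50 — meets; (c) 61 ≥ 50 — meets.
  Stage 1 carried; the burden shifts to the respondent.
Stage 2 (respondent, a preponderance, weight is at least 50): (d) 69 ≥ 50 — meets; (e) net 68−3=65 ≥ 50 — meets.
  Stage 2 carried; the burden remains with the respondent.
Stage 3 (respondent, a scintilla of evidence, weight exceeds 11): (f) 0 ≤ 11 — fails.
  Not every element is met, so the respondent fails to carry Stage 3.
The claimant prevails.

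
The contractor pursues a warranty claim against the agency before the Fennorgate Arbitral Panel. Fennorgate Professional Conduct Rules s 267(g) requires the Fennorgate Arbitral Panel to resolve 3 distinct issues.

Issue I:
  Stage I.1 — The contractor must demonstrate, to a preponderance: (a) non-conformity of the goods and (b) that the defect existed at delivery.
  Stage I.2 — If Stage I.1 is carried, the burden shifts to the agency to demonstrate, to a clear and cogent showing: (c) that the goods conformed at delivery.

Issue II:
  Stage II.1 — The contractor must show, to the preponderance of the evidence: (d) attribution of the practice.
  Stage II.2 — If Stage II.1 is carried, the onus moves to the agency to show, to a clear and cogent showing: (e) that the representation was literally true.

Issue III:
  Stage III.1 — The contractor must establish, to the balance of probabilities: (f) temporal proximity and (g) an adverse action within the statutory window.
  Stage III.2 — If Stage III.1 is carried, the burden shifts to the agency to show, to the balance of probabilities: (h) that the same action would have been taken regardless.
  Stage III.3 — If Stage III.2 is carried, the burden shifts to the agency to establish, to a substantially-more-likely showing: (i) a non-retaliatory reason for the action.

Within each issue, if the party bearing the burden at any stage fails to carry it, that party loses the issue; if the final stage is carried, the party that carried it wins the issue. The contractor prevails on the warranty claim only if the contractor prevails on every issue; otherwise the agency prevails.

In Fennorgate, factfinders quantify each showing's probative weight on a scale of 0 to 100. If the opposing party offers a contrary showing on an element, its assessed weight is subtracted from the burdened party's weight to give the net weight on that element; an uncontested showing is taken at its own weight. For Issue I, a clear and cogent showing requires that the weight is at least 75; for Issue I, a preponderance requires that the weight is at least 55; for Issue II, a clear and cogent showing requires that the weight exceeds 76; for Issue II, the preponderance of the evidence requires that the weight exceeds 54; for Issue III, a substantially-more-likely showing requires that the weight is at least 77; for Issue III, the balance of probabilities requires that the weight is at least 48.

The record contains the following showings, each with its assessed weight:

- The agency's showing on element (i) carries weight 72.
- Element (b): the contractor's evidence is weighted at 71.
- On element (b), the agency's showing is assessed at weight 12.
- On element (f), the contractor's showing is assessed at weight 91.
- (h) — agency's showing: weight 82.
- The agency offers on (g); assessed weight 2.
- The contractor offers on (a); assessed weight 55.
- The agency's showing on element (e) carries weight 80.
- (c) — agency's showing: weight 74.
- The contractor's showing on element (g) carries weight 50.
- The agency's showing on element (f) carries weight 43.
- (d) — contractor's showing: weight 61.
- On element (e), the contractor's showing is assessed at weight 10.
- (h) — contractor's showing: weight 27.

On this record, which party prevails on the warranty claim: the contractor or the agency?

contractor

— Issue I —
Stage I.1 — burden on contractor; standard: a preponderance (weight is at least 55).
    (a): 55 ≥ 55 [met]
    (b): 71 − 12 = 59 ≥ 55 [met]
  The contractor carries Stage I.1; the agency now bears the burden.
Stage I.2 — burden on agency; standard: a clear and cogent showing (weight is at least 75).
    (c): 74 < 75 [not met]
  Not every element is met, so the agency fails to carry Stage I.2.
So the contractor prevails on this issue.
— Issue II —
Stage II.1 — burden on contractor; standard: the preponderance of the evidence (weight exceeds 54).
    (d): 61 > 54 [met]
  Stage II.1 is satisfied; the onus moves to the agency.
Stage II.2 — burden on agency; standard: a clear and cogent showing (weight exceeds 76).
    (e): 80 − 10 = 70 ≤ 76 [not met]
  Stage II.2 not carried; the agency fails its burden.
The analysis ends at Stage II.2; the contractor prevails on this issue.
— Issue III —
Stage III.1 — burden on contractor; standard: the balance of probabilities (weight is at least 48).
    (f): 91 − 43 = 48 ≥ 48 [met]
    (g): 50 − 2 = 48 ≥ 48 [met]
  Stage III.1 carried; the burden shifts to the agency.
Stage III.2 — burden on agency; standard: the balance of probabilities (weight is at least 48).
    (h): 82 − 27 = 55 ≥ 48 [met]
  Stage III.2 is satisfied; the agency continues to bear the burden.
Stage III.3 — burden on agency; standard: a substantially-more-likely showing (weight is at least 77).
    (i): 72 < 77 [not met]
  The agency does not carry Stage III.3.
The analysis ends at Stage III.3; the contractor prevails on this issue.
Per-issue: Issue I → contractor; Issue II → contractor; Issue III → contractor. The contractor must prevail on every issue; overall, the contractor prevails.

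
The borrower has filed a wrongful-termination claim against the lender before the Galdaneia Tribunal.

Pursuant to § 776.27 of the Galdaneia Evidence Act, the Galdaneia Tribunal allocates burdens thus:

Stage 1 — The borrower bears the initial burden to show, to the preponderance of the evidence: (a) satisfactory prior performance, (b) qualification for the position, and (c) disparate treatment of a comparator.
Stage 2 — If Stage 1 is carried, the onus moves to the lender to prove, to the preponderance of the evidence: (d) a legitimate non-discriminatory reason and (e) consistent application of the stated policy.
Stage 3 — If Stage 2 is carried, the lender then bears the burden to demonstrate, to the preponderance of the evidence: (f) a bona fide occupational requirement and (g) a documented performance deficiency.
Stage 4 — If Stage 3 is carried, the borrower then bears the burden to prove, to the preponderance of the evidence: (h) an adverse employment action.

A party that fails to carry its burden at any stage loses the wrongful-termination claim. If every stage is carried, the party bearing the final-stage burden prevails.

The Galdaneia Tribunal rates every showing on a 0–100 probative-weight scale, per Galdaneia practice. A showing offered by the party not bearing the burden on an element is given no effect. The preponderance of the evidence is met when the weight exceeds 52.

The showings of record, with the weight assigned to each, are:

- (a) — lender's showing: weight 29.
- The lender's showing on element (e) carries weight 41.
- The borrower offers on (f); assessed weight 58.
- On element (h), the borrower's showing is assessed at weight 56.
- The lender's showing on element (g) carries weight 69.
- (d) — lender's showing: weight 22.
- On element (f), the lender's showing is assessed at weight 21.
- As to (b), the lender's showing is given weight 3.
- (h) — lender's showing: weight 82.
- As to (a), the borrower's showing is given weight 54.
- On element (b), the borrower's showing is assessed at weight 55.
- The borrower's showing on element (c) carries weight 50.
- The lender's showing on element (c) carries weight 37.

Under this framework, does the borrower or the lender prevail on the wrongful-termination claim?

lender

Stage 1 (borrower, the preponderance of the evidence, weight exceeds 52): (a) 54 (lender's 29 disregarded) > 52 — meets; (b) 55 (lender's 3 disregarded) > 52 — meets; (c) 50 (lender's 37 disregarded) ≤ 52 — fails.
  The borrower does not carry Stage 1.
The analysis ends at Stage 1; the lender prevails.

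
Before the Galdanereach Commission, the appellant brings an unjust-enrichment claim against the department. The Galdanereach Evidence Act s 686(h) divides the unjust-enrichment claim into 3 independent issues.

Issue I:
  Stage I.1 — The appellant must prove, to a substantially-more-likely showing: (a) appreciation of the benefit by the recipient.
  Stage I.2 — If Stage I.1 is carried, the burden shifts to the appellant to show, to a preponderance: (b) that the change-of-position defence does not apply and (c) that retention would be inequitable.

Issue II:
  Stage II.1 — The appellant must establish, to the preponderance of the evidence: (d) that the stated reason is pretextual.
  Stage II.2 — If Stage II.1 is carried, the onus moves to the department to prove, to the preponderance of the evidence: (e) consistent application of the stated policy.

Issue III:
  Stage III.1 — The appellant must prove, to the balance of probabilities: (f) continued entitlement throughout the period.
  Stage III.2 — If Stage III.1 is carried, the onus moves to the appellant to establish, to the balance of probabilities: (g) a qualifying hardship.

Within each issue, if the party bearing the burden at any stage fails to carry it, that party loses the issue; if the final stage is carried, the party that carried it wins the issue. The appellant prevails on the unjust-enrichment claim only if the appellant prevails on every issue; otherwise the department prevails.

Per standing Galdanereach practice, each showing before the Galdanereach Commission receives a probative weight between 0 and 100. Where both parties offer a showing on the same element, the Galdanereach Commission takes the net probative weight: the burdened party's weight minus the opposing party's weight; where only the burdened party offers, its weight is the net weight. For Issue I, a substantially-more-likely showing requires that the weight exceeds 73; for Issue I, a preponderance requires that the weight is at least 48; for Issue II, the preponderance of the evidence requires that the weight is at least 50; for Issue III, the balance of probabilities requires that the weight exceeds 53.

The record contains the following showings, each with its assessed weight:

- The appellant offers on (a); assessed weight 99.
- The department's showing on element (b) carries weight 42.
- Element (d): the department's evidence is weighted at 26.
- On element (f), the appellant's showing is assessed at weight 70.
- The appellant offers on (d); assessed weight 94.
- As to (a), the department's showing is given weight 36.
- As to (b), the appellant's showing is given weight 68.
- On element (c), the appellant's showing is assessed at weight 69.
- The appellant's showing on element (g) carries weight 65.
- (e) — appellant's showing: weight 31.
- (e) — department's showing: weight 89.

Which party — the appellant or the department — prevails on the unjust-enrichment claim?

— Issue I —
Stage I.1 (appellant, a substantially-more-likely showing, weight exceeds 73): (a) net 99−36=63 ≤ 73 — fails.
  Stage I.1 not carried; the appellant fails its burden.
The department prevails on this issue.
— Issue II —
Stage II.1 (appellant, the preponderance of the evidence, weight is at least 50): (d) net 94−26=68 ≥ 50 — meets.
  Stage II.1 carried; the burden shifts to the department.
Stage II.2 (department, the preponderance of the evidence, weight is at least 50): (e) net 89−31=58 ≥ 50 — meets.
  All elements met at the final stage.
Every stage carried; the department prevails on this issue.
— Issue III —
Stage III.1 — burden on appellant; standard: the balance of probabilities (weight exceeds 53).
    (f): 70 > 53 [met]
  All elements met. The appellant retains the burden for Stage III.2.
Stage III.2 — burden on appellant; standard: the balance of probabilities (weight exceeds 53).
    (g): 65 > 53 [met]
  All elements met at the final stage.
Every stage carried; the appellant prevails on this issue.
Per-issue: Issue I → department; Issue II → department; Issue III → appellant. The appellant must prevail on every issue; overall, the department prevails.

department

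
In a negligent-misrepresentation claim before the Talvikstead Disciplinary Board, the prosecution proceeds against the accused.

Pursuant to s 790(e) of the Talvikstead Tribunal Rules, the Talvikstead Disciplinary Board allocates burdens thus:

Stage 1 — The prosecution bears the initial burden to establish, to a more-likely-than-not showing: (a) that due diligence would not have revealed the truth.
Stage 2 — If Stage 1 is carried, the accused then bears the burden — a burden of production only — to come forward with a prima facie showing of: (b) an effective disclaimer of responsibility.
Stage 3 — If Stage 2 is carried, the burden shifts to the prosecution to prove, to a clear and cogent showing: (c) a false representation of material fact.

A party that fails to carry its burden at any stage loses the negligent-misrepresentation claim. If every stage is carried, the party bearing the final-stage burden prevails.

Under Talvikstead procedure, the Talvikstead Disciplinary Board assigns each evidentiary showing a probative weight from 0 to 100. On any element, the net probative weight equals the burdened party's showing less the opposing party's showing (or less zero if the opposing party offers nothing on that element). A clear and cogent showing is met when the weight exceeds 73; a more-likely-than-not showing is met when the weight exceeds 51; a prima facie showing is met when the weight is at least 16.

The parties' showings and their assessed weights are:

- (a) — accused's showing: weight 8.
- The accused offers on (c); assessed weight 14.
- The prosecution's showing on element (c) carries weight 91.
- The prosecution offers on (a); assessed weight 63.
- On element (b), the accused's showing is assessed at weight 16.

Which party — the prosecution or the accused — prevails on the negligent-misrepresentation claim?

prosecution

Stage 1 — burden on prosecution; standard: a more-likely-than-not showing (weight exceeds 51).
    (a): 63 − 8 = 55 > 51 [met]
  All elements met. The burden passes to the accused.
Stage 2 — burden on accused; standard: a prima facie showing (weight is at least 16).
    (b): 16 ≥ 16 [met]
  All elements met. The burden passes to the prosecution.
Stage 3 — burden on prosecution; standard: a clear and cogent showing (weight exceeds 73).
    (c): 91 − 14 = 77 > 73 [met]
  The prosecution carries the last stage.
With every stage satisfied, the prosecution prevails.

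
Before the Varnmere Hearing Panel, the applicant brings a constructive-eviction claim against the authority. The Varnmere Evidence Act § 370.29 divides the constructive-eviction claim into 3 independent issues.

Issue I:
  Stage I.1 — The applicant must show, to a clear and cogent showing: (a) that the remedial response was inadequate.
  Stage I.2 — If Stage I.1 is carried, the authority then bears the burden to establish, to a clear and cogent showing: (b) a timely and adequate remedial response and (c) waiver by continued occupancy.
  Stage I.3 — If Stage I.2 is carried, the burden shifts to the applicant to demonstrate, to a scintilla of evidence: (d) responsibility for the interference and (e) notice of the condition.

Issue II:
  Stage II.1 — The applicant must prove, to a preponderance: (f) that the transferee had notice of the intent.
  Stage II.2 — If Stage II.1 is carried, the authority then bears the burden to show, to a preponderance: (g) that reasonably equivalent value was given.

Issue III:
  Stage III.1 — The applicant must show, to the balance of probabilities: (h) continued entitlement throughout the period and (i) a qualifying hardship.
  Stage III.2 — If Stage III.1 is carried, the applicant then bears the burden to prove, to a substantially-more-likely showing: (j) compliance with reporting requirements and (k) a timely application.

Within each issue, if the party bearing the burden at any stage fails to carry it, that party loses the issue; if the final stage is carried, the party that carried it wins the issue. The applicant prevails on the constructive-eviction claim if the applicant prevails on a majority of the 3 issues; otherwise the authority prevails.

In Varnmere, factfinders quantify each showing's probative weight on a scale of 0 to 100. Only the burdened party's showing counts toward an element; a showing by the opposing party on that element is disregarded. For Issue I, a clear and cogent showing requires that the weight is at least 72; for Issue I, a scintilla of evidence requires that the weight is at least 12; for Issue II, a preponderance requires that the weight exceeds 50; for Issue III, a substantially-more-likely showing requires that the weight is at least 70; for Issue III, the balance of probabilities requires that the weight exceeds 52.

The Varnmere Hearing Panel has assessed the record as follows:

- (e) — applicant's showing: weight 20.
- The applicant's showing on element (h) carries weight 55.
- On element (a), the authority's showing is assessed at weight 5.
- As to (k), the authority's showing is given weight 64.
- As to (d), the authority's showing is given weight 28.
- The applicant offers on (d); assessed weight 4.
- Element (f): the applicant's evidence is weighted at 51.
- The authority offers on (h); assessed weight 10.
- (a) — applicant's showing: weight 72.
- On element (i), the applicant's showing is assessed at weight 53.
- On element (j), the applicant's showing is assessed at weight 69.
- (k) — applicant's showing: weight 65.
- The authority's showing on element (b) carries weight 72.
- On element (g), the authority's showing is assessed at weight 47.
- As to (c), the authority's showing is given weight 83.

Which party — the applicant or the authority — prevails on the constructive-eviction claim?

— Issue I —
At Stage I.1 the applicant must meet a clear and cogent showing (weight is at least 72): on (a) the weight is 72 (the authority's 5 is given no effect), which does reach 72, so (a) meets the standard.
  All elements met. The burden passes to the authority.
At Stage I.2 the authority must meet a clear and cogent showing (weight is at least 72): on (b) the weight is 72, which does reach 72, so (b) meets the standard; on (c) the weight is 83, which does reach 72, so (c) meets the standard.
  Stage I.2 is satisfied; the onus moves to the applicant.
At Stage I.3 the applicant must meet a scintilla of evidence (weight is at least 12): on (d) the weight is 4 (the authority's 28 is given no effect), which does not reach 12, so (d) does not meet the standard; on (e) the weight is 20, ≥ 12, so (e) meets the standard.
  Not every element is met, so the applicant fails to carry Stage I.3.
The authority prevails on this issue.
— Issue II —
Stage II.1 — burden on applicant; standard: a preponderance (weight exceeds 50).
    (f): 51 > 50 [met]
  Stage II.1 is satisfied; the onus moves to the authority.
Stage II.2 — burden on authority; standard: a preponderance (weight exceeds 50).
    (g): 47 ≤ 50 [not met]
  Stage II.2 not carried; the authority fails its burden.
So the applicant prevails on this issue.
— Issue III —
Stage III.1 — burden on applicant; standard: the balance of probabilities (weight exceeds 52).
    (h): 55 (authority's 10 disregarded) > 52 [met]
    (i): 53 > 52 [met]
  Stage III.1 is satisfied; the applicant continues to bear the burden.
Stage III.2 — burden on applicant; standard: a substantially-more-likely showing (weight is at least 70).
    (j): 69 < 70 [not met]
    (k): 65 (authority's 64 disregarded) < 70 [not met]
  Not every element is met, so the applicant fails to carry Stage III.2.
The analysis ends at Stage III.2; the authority prevails on this issue.
Per-issue: Issue I → authority; Issue II → applicant; Issue III → authority. The applicant must prevail on a majority of issues; overall, the authority prevails.

authority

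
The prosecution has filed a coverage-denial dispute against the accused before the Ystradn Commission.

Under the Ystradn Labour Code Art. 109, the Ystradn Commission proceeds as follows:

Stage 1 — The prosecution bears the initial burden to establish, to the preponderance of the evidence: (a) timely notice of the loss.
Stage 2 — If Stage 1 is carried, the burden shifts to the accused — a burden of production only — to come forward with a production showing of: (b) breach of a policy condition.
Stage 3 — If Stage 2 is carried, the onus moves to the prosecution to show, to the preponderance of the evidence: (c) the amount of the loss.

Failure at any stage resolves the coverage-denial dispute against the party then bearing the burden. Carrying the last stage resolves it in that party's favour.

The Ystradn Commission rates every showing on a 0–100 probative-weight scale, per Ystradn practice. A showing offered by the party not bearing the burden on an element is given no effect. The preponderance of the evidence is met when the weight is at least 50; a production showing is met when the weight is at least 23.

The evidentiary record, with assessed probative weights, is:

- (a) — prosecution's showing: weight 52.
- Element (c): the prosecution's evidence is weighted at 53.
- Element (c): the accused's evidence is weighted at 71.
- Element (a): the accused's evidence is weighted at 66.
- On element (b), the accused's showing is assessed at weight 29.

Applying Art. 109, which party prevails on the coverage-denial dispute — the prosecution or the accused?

At Stage 1 the prosecution must meet the preponderance of the evidence (weight is at least 50): on (a) the weight is 52 (the accused's 66 is given no effect), which does reach 50, so (a) meets the standard.
  Stage 1 is satisfied; the onus moves to the accused.
At Stage 2 the accused must meet a production showing (weight is at least 23): on (b) the weight is 29, ≥ 23, so (b) meets the standard.
  All elements met. The burden passes to the prosecution.
At Stage 3 the prosecution must meet the preponderance of the evidence (weight is at least 50): on (c) the weight is 53 (the accused's 71 is given no effect), which does reach 50, so (c) meets the standard.
  The prosecution carries the last stage.
With every stage satisfied, the prosecution prevails.

prosecution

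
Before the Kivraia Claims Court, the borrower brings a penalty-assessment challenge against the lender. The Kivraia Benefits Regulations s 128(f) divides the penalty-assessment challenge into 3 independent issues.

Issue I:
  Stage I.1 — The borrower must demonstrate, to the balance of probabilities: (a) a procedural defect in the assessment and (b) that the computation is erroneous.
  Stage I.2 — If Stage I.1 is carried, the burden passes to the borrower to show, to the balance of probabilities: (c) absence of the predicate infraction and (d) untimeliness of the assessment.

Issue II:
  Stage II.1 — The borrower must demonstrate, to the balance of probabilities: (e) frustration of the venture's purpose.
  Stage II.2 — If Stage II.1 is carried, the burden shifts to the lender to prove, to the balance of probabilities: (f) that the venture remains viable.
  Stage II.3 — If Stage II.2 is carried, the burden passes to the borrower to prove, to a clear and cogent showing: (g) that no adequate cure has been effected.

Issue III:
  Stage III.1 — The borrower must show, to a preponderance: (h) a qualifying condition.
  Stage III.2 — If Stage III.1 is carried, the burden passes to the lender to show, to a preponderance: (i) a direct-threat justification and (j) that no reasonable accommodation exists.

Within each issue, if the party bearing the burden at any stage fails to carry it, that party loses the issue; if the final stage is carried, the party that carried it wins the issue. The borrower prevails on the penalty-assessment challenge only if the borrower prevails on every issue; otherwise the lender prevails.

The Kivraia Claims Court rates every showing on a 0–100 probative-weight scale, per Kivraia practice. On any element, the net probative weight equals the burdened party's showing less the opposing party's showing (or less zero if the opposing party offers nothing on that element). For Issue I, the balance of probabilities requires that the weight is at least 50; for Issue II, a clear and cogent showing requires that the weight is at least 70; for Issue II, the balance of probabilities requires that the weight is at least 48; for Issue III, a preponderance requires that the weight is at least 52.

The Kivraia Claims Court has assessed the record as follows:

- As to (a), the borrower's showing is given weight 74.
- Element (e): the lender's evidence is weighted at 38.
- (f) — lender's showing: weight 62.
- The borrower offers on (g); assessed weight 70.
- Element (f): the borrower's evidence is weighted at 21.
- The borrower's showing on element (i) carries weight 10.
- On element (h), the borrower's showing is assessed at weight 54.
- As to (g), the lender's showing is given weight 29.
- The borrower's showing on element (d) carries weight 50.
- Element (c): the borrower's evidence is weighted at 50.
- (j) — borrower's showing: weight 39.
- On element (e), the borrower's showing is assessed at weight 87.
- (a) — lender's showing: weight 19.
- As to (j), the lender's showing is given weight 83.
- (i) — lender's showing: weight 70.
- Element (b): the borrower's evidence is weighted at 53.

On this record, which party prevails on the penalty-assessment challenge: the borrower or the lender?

borrower

— Issue I —
Stage I.1 (borrower, the balance of probabilities, weight is at least 50): (a) net 74−19=55 ≥ 50 — meets; (b) 53 ≥ 50 — meets.
  Stage I.1 is satisfied; the borrower continues to bear the burden.
Stage I.2 (borrower, the balance of probabilities, weight is at least 50): (c) 50 ≥ 50 — meets; (d) 50 ≥ 50 — meets.
  All elements met at the final stage.
All stages carried — the borrower prevails on this issue.
— Issue II —
Stage II.1 (borrower, the balance of probabilities, weight is at least 48): (e) net 87−38=49 ≥ 48 — meets.
  All elements met. The burden passes to the lender.
Stage II.2 (lender, the balance of probabilities, weight is at least 48): (f) net 62−21=41 < 48 — fails.
  Not every element is met, so the lender fails to carry Stage II.2.
The analysis ends at Stage II.2; the borrower prevails on this issue.
— Issue III —
Stage III.1 (borrower, a preponderance, weight is at least 52): (h) 54 ≥ 52 — meets.
  Stage III.1 is satisfied; the onus moves to the lender.
Stage III.2 (lender, a preponderance, weight is at least 52): (i) net 70−10=60 ≥ 52 — meets; (j) net 83−39=44 < 52 — fails.
  Stage III.2 not carried; the lender fails its burden.
So the borrower prevails on this issue.
Per-issue: Issue I → borrower; Issue II → borrower; Issue III → borrower. The borrower must prevail on every issue; overall, the borrower prevails.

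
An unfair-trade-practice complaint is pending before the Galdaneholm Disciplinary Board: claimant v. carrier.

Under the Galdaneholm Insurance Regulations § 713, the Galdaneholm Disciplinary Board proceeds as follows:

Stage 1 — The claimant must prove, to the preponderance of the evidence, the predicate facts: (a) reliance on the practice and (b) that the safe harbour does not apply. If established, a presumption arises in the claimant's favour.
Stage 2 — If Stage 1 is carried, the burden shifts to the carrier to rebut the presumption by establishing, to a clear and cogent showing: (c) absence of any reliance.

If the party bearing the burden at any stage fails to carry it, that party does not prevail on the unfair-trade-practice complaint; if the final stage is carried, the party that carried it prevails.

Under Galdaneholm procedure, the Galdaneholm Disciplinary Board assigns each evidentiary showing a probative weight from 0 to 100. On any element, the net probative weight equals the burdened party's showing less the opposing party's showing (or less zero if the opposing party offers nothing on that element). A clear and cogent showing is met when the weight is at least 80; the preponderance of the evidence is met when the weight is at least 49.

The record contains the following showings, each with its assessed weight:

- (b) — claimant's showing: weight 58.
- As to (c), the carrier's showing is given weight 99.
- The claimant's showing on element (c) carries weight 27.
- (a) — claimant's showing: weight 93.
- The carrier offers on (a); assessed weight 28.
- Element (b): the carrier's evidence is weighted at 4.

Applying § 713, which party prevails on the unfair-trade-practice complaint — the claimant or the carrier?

Stage 1 — burden on claimant; standard: the preponderance of the evidence (weight is at least 49).
    (a): 93 − 28 = 65 ≥ 49 [met]
    (b): 58 − 4 = 54 ≥ 49 [met]
  The claimant carries Stage 1; the carrier now bears the burden.
Stage 2 — burden on carrier; standard: a clear and cogent showing (weight is at least 80).
    (c): 99 − 27 = 72 < 80 [not met]
  The carrier does not carry Stage 2.
The claimant prevails.

claimant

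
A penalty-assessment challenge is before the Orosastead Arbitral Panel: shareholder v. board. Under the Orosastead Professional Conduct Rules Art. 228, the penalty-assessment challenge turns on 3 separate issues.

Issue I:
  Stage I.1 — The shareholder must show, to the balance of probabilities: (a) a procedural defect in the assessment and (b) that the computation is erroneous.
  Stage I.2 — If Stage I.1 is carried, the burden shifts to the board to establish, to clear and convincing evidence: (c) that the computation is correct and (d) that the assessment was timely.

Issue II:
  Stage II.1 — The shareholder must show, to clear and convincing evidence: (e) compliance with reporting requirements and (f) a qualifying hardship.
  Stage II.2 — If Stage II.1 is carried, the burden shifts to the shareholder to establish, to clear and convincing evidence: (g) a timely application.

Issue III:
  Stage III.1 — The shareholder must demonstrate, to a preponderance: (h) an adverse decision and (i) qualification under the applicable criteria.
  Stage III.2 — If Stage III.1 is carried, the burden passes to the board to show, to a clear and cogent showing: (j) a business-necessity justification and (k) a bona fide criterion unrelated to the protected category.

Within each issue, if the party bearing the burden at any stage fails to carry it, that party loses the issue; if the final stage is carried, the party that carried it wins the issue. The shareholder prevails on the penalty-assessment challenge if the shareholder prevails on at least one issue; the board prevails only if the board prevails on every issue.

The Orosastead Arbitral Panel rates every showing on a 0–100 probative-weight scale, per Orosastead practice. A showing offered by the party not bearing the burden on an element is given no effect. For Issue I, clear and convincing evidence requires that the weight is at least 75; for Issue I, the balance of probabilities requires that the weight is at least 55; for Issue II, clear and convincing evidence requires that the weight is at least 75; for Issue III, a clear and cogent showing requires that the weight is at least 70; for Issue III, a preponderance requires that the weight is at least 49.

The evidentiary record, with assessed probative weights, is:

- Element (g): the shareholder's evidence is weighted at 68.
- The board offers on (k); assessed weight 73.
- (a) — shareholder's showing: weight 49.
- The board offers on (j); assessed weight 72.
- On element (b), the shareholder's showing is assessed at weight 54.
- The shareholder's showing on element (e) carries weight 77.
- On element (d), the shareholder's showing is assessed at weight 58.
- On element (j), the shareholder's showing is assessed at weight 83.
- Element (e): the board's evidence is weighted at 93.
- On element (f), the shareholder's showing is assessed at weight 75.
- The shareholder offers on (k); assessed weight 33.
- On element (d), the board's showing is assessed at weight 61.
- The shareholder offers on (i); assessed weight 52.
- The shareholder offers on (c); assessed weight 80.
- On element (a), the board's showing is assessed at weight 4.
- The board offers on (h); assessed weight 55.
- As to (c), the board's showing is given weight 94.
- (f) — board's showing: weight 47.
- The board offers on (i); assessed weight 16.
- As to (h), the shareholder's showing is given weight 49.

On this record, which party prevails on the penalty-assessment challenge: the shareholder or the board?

board

— Issue I —
At Stage I.1 the shareholder must meet the balance of probabilities (weight is at least 55): on (a) the weight is 49 (the board's 4 is given no effect), < 55, so (a) does not meet the standard; on (b) the weight is 54, < 55, so (b) does not meet the standard.
  Stage I.1 not carried; the shareholder fails its burden.
The analysis ends at Stage I.1; the board prevails on this issue.
— Issue II —
At Stage II.1 the shareholder must meet clear and convincing evidence (weight is at least 75): on (e) the weight is 77 (the board's 93 is given no effect), ≥ 75, so (e) meets the standard; on (f) the weight is 75 (the board's 47 is given no effect), ≥ 75, so (f) meets the standard.
  Stage II.1 is satisfied; the shareholder continues to bear the burden.
At Stage II.2 the shareholder must meet clear and convincing evidence (weight is at least 75): on (g) the weight is 68, which does not reach 75, so (g) does not meet the standard.
  Not every element is met, so the shareholder fails to carry Stage II.2.
The analysis ends at Stage II.2; the board prevails on this issue.
— Issue III —
At Stage III.1 the shareholder must meet a preponderance (weight is at least 49): on (h) the weight is 49 (the board's 55 is given no effect), ≥ 49, so (h) meets the standard; on (i) the weight is 52 (the board's 16 is given no effect), ≥ 49, so (i) meets the standard.
  Stage III.1 is satisfied; the onus moves to the board.
At Stage III.2 the board must meet a clear and cogent showing (weight is at least 70): on (j) the weight is 72 (the shareholder's 83 is given no effect), ≥ 70, so (j) meets the standard; on (k) the weight is 73 (the shareholder's 33 is given no effect), ≥ 70, so (k) meets the standard.
  Stage III.2 carried; the final stage is satisfied.
Every stage carried; the board prevails on this issue.
Per-issue: Issue I → board; Issue II → board; Issue III → board. The shareholder must prevail on at least one issue; overall, the board prevails.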